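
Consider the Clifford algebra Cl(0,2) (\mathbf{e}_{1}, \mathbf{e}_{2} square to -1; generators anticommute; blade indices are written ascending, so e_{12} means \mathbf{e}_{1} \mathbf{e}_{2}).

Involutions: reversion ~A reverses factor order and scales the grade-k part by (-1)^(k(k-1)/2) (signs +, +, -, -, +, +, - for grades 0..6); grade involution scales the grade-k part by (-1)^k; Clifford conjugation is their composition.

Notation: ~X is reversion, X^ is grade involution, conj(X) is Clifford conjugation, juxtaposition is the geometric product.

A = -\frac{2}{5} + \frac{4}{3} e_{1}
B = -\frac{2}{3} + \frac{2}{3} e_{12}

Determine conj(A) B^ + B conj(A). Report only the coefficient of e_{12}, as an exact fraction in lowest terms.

first term: \frac{4}{15} + \frac{8}{9} e_{1} + \frac{8}{9} e_{2} - \frac{4}{15} e_{12}
second term: \frac{4}{15} + \frac{8}{9} e_{1} - \frac{8}{9} e_{2} - \frac{4}{15} e_{12}
Answer: -\frac{8}{15}


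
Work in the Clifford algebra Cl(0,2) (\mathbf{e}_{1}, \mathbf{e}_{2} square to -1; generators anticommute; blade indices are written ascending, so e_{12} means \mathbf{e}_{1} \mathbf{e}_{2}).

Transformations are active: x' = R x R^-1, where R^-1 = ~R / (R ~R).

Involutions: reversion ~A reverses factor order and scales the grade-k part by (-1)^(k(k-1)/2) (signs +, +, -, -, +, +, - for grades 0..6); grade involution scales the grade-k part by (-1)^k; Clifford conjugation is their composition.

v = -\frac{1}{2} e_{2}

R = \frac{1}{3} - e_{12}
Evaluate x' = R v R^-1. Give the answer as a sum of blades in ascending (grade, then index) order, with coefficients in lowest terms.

~R = \frac{1}{3} + e_{12}, and R ~R = \frac{10}{9}, so R^-1 = ~R / (\frac{10}{9}).
R v = -\frac{1}{2} e_{1} - \frac{1}{6} e_{2}
Answer: -\frac{3}{10} e_{1} + \frac{2}{5} e_{2}


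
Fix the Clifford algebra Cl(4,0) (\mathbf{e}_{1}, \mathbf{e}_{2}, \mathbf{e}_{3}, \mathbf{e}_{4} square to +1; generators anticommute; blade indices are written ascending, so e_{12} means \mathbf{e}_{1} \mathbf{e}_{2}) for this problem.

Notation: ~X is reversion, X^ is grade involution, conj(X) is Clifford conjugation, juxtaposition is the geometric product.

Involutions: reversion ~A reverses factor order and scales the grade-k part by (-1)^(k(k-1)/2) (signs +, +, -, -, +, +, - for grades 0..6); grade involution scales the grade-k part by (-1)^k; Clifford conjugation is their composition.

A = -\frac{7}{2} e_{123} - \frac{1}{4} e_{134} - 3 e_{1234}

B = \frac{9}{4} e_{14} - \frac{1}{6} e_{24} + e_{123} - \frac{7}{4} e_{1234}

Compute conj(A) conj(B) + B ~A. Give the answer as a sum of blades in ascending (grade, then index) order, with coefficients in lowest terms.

first term: \frac{35}{4} - \frac{7}{16} e_{2} + \frac{9}{16} e_{3} - \frac{73}{8} e_{4} - \frac{1}{2} e_{13} - \frac{27}{4} e_{23} + \frac{1}{4} e_{24} - \frac{1}{24} e_{123} + \frac{7}{12} e_{134} + \frac{63}{8} e_{234}
second term: \frac{7}{4} - \frac{7}{16} e_{2} + \frac{9}{16} e_{3} - \frac{25}{8} e_{4} + \frac{1}{2} e_{13} + \frac{27}{4} e_{23} + \frac{1}{4} e_{24} + \frac{1}{24} e_{123} - \frac{7}{12} e_{134} - \frac{63}{8} e_{234}
Answer: \frac{21}{2} - \frac{7}{8} e_{2} + \frac{9}{8} e_{3} - \frac{49}{4} e_{4} + \frac{1}{2} e_{24}


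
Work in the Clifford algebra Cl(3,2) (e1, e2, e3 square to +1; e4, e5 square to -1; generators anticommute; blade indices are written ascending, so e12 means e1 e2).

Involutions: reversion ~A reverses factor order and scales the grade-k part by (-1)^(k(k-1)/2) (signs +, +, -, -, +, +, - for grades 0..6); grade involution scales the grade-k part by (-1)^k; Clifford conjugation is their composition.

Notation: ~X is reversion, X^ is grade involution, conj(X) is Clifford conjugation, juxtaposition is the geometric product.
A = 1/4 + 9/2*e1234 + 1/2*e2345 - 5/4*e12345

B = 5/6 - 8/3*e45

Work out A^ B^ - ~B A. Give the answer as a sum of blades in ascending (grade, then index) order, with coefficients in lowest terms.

first term: 5/24 + 4/3*e23 - 2/3*e45 + 10/3*e123 + 15/4*e1234 + 12*e1235 + 5/12*e2345 + 25/24*e12345
second term: 5/24 - 4/3*e23 + 2/3*e45 + 10/3*e123 + 15/4*e1234 + 12*e1235 + 5/12*e2345 - 25/24*e12345
Answer: 8/3*e23 - 4/3*e45 + 25/12*e12345


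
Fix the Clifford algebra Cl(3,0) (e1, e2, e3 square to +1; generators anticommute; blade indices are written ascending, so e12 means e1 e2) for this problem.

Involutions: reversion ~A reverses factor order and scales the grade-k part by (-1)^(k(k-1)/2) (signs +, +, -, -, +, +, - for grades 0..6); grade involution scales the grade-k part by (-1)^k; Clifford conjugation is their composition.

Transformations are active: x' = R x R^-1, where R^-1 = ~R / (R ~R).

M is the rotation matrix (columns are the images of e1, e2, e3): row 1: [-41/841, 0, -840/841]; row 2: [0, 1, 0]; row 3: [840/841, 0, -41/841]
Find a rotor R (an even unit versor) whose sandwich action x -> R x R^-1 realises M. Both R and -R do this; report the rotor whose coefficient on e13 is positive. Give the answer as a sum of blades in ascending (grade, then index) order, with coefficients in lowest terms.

Method: write R = a + b12*e12 + b13*e13 + b23*e23 with a^2 + b12^2 + b13^2 + b23^2 = 1 (so R^-1 = ~R). Expanding the columns R e_j ~R gives tr M = 4a^2 - 1 and, from the antisymmetric part, M21 - M12 = -4a*b12, M13 - M31 = 4a*b13, M32 - M23 = -4a*b23.
Here tr M = 759/841, so a^2 = (1 + tr M)/4 = 400/841 and a = ±20/29. Taking a = 20/29: M21 - M12 = 0, M13 - M31 = -1680/841, M32 - M23 = 0, giving b12 = 0, b13 = -21/29, b23 = 0, i.e. R = 20/29 - 21/29*e13.
Its e13 coefficient is negative, so report the other preimage -R.
Answer: -20/29 + 21/29*e13. Note: both R and -R realise this M (trace 759/841); the covering map identifies them, and the e13-coefficient sign is the tie-breaker.


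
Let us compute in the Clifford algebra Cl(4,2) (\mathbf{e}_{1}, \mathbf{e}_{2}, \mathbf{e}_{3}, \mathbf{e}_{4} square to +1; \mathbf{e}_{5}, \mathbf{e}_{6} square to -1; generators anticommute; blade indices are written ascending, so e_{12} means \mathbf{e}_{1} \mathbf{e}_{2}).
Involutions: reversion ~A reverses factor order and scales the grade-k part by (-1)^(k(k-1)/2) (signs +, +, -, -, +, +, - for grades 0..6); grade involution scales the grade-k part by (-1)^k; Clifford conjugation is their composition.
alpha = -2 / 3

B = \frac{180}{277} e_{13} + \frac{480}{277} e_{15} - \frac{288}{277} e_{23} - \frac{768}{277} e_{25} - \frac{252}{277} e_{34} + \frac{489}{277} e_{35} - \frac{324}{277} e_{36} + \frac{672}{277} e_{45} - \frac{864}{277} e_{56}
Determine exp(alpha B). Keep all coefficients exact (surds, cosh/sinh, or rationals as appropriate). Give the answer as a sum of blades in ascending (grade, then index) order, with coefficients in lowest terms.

B^2 term by term: the squares give (\frac{180}{277})^2*(e_{13})^2 + (\frac{480}{277})^2*(e_{15})^2 + (-\frac{288}{277})^2*(e_{23})^2 + (-\frac{768}{277})^2*(e_{25})^2 + (-\frac{252}{277})^2*(e_{34})^2 + (\frac{489}{277})^2*(e_{35})^2 + (-\frac{324}{277})^2*(e_{36})^2 + (\frac{672}{277})^2*(e_{45})^2 + (-\frac{864}{277})^2*(e_{56})^2 = \frac{32400}{76729}*(-1) + \frac{230400}{76729}*(+1) + \frac{82944}{76729}*(-1) + \frac{589824}{76729}*(+1) + \frac{63504}{76729}*(-1) + \frac{239121}{76729}*(+1) + \frac{104976}{76729}*(+1) + \frac{451584}{76729}*(+1) + \frac{746496}{76729}*(-1) = 9 (each basis 2-blade squares to minus the product of its generators' squares); cross terms between blades sharing an index anticommute and cancel; the commuting (index-disjoint) pairs give grade-4 terms 2*c*c'*(blade product), which cancel blade by blade — e_{1235}: \frac{276480}{76729} - \frac{276480}{76729} = 0; e_{1345}: \frac{241920}{76729} - \frac{241920}{76729} = 0; e_{1356}: -\frac{311040}{76729} + \frac{311040}{76729} = 0; e_{2345}: -\frac{387072}{76729} + \frac{387072}{76729} = 0; e_{2356}: \frac{497664}{76729} - \frac{497664}{76729} = 0; e_{3456}: \frac{435456}{76729} - \frac{435456}{76729} = 0 — confirming B is simple. So B^2 = 9.
B^2 = 9 — a positive square means the series sums to a boost: l = 3, alpha*l = -2, so exp(alpha B) = cosh(-2) + (sinh(-2)/3)*B = \cosh{\left(2 \right)} + (- \frac{\sinh{\left(2 \right)}}{3})*B.
Answer: \cosh{\left(2 \right)} - \frac{60 \sinh{\left(2 \right)}}{277} e_{13} - \frac{160 \sinh{\left(2 \right)}}{277} e_{15} + \frac{96 \sinh{\left(2 \right)}}{277} e_{23} + \frac{256 \sinh{\left(2 \right)}}{277} e_{25} + \frac{84 \sinh{\left(2 \right)}}{277} e_{34} - \frac{163 \sinh{\left(2 \right)}}{277} e_{35} + \frac{108 \sinh{\left(2 \right)}}{277} e_{36} - \frac{224 \sinh{\left(2 \right)}}{277} e_{45} + \frac{288 \sinh{\left(2 \right)}}{277} e_{56}


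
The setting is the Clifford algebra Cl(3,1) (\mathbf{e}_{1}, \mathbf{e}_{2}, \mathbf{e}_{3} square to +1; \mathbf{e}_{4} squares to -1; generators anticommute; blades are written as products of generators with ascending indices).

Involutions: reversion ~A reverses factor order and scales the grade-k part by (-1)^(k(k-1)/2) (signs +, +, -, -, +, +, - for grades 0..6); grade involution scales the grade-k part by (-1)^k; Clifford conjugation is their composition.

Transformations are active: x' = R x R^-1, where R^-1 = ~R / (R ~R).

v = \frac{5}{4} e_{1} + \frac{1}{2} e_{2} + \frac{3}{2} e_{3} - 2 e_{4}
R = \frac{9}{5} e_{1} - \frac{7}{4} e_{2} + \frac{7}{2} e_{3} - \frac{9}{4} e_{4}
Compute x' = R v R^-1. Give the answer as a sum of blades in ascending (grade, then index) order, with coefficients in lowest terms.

~R = \frac{9}{5} e_{1} - \frac{7}{4} e_{2} + \frac{7}{2} e_{3} - \frac{9}{4} e_{4}, and R ~R = \frac{1349}{100}, so R^-1 = ~R / (\frac{1349}{100}).
R v = \frac{17}{8} + \frac{247}{80} e_{1} e_{2} - \frac{67}{40} e_{1} e_{3} - \frac{63}{80} e_{1} e_{4} - \frac{35}{8} e_{2} e_{3} + \frac{37}{8} e_{2} e_{4} - \frac{29}{8} e_{3} e_{4}
Answer: -\frac{3685}{5396} e_{1} - \frac{5673}{5396} e_{2} - \frac{536}{1349} e_{3} + \frac{6967}{5396} e_{4}


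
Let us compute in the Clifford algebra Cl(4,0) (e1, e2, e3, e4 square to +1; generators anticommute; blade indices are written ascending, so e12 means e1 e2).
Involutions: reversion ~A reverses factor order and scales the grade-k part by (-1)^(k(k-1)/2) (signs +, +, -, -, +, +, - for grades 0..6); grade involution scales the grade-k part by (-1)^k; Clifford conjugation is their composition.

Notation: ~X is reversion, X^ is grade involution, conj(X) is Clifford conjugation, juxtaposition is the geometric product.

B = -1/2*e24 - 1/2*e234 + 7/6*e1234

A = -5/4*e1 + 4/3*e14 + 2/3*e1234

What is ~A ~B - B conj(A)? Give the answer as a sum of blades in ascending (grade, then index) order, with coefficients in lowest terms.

first term: 7/9 - 1/3*e1 + 2/3*e12 + 1/3*e13 + 14/9*e23 - 2/3*e123 - 5/8*e124 - 35/24*e234 - 5/8*e1234
second term: 7/9 - 1/3*e1 + 2/3*e12 - 1/3*e13 + 14/9*e23 - 2/3*e123 - 5/8*e124 - 35/24*e234 + 5/8*e1234
Answer: 2/3*e13 - 5/4*e1234


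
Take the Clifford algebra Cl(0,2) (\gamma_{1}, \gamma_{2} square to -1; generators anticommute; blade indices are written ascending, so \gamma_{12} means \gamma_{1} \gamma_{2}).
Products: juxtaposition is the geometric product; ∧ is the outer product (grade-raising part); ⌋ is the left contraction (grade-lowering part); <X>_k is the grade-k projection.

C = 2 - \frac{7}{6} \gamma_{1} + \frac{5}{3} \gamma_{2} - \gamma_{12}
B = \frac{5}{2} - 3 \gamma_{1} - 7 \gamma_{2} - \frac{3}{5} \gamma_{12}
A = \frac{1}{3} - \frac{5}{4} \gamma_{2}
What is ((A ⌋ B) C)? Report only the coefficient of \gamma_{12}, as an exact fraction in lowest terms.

step 1: -\frac{95}{12} - \frac{1}{4} \gamma_{1} - \frac{7}{3} \gamma_{2} - \frac{1}{5} \gamma_{12}
step 2: -\frac{4477}{360} + \frac{821}{72} \gamma_{1} - \frac{1609}{90} \gamma_{2} + \frac{197}{45} \gamma_{12}
Answer: \frac{197}{45}


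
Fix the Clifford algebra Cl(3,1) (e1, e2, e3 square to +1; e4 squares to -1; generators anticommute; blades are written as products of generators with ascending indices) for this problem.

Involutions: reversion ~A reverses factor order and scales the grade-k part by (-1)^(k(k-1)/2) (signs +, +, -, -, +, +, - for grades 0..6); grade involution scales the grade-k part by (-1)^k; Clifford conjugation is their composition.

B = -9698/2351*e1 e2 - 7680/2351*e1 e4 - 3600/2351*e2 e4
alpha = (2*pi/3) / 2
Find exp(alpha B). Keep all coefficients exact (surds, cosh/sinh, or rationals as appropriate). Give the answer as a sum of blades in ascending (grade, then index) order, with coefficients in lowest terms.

B^2 term by term: the squares give (-9698/2351)^2*(e1 e2)^2 + (-7680/2351)^2*(e1 e4)^2 + (-3600/2351)^2*(e2 e4)^2 = 94051204/5527201*(-1) + 58982400/5527201*(+1) + 12960000/5527201*(+1) = -4 (each basis 2-blade squares to minus the product of its generators' squares); cross terms between blades sharing an index anticommute and cancel. So B^2 = -4.
B^2 = -4 — since the square is negative, the closed form is circular: l = 2, alpha*l = 2*pi/3, so exp(alpha B) = cos(2*pi/3) + (sin(2*pi/3)/2)*B = -1/2 + (sqrt(3)/4)*B.
Answer: -1/2 - 4849*sqrt(3)/4702*e1 e2 - 1920*sqrt(3)/2351*e1 e4 - 900*sqrt(3)/2351*e2 e4


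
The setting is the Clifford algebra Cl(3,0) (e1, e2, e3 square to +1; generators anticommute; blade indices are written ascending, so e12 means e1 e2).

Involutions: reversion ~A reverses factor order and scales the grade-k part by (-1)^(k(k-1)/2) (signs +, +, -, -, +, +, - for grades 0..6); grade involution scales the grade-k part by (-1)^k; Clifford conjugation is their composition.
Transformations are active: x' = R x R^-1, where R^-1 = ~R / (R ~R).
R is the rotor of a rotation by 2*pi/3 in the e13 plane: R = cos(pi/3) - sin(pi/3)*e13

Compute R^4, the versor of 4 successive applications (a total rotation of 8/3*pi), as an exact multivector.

Because a rotor carries half the rotation angle, composing 4 copies of this e13-plane rotor multiplies the phase: 4*(pi/3) = 4*pi/3, hence R^4 = cos(4*pi/3) - sin(4*pi/3)*e13.
cos(4*pi/3) = -1/2 and sin(4*pi/3) = -sqrt(3)/2, so R^4 = -1/2 + sqrt(3)/2*e13. The net rotation is 2/3*pi (after discarding 1 full turn, each of which contributes a factor -1 to the rotor); the rotor keeps the half-angle phase exactly.
Answer: -1/2 + sqrt(3)/2*e13


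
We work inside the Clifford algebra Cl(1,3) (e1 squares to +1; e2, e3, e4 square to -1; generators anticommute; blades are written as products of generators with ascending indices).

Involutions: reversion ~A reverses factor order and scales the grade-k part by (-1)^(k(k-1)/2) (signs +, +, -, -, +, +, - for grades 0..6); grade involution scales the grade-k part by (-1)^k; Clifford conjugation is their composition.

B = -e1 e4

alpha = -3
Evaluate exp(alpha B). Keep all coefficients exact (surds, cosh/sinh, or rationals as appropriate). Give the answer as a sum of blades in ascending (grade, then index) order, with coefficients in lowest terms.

B^2 = (-1)^2*(e1 e4)^2 = 1*(+1) = 1 (a basis 2-blade squares to minus the product of its generators' squares).
B^2 = 1 — the positive square puts this in the hyperbolic regime; l = 1, alpha*l = -3, so exp(alpha B) = cosh(-3) + (sinh(-3)/1)*B = cosh(3) + (-sinh(3))*B.
Answer: cosh(3) + sinh(3)*e1 e4


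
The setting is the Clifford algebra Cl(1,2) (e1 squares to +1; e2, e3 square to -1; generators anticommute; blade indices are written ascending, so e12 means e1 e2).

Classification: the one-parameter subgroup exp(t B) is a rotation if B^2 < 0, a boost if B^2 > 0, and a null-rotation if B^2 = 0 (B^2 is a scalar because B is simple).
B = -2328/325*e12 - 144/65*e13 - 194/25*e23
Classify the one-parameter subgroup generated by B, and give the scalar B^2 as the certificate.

B^2 term by term: the squares give (-2328/325)^2*(e12)^2 + (-144/65)^2*(e13)^2 + (-194/25)^2*(e23)^2 = 5419584/105625*(+1) + 20736/4225*(+1) + 37636/625*(-1) = -4 (each basis 2-blade squares to minus the product of its generators' squares); cross terms between blades sharing an index anticommute and cancel. So B^2 = -4.
Answer: rotation, certificate B^2 = -4. No conjugation can change B^2 = -4; the sign gives the class.


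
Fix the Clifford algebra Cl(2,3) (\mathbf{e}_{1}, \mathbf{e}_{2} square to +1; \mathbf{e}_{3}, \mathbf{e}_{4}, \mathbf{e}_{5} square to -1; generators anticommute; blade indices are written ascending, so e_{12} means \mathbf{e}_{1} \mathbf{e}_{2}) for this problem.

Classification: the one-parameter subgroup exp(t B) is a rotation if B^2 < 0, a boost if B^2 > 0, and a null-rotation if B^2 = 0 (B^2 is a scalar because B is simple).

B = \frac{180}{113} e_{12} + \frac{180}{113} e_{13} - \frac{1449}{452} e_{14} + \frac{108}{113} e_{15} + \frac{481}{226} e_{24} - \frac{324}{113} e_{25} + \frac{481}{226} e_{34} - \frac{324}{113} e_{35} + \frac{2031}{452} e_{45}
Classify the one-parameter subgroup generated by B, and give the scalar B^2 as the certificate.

B^2 term by term: the squares give (\frac{180}{113})^2*(e_{12})^2 + (\frac{180}{113})^2*(e_{13})^2 + (-\frac{1449}{452})^2*(e_{14})^2 + (\frac{108}{113})^2*(e_{15})^2 + (\frac{481}{226})^2*(e_{24})^2 + (-\frac{324}{113})^2*(e_{25})^2 + (\frac{481}{226})^2*(e_{34})^2 + (-\frac{324}{113})^2*(e_{35})^2 + (\frac{2031}{452})^2*(e_{45})^2 = \frac{32400}{12769}*(-1) + \frac{32400}{12769}*(+1) + \frac{2099601}{204304}*(+1) + \frac{11664}{12769}*(+1) + \frac{231361}{51076}*(+1) + \frac{104976}{12769}*(+1) + \frac{231361}{51076}*(-1) + \frac{104976}{12769}*(-1) + \frac{4124961}{204304}*(-1) = -9 (each basis 2-blade squares to minus the product of its generators' squares); cross terms between blades sharing an index anticommute and cancel; the commuting (index-disjoint) pairs give grade-4 terms 2*c*c'*(blade product), which cancel blade by blade — e_{1234}: \frac{86580}{12769} - \frac{86580}{12769} = 0; e_{1235}: -\frac{116640}{12769} + \frac{116640}{12769} = 0; e_{1245}: \frac{182790}{12769} - \frac{234738}{12769} + \frac{51948}{12769} = 0; e_{1345}: \frac{182790}{12769} - \frac{234738}{12769} + \frac{51948}{12769} = 0; e_{2345}: \frac{155844}{12769} - \frac{155844}{12769} = 0 — confirming B is simple. So B^2 = -9.
Answer: rotation, certificate B^2 = -9. B^2 = -9 is basis-independent, so its sign is the whole story.


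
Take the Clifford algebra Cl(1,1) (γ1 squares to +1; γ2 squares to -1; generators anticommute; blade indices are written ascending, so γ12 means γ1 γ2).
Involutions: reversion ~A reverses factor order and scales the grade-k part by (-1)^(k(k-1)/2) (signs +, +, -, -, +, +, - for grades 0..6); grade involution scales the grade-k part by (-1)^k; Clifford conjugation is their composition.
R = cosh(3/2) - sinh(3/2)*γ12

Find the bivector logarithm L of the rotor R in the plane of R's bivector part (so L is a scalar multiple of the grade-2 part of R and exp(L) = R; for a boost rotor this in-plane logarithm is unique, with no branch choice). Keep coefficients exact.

The scalar part of R is cosh(3/2), which fixes the rapidity magnitude through cosh (cosh is even, so it cannot fix the sign — the bivector part carries that); dividing the bivector part by sinh of the rapidity gives the plane, and L = rapidity * plane, where the joint sign ambiguity of (rapidity, plane) cancels in the product.
Concretely: cosh(rapidity) = cosh(3/2) gives rapidity = ±3/2, and since rapidity/sinh(rapidity) is even the sign is immaterial: L = (rapidity/sinh(rapidity)) * <R>_2 = (3/(2*sinh(3/2))) * <R>_2.
Answer: -3/2*γ12


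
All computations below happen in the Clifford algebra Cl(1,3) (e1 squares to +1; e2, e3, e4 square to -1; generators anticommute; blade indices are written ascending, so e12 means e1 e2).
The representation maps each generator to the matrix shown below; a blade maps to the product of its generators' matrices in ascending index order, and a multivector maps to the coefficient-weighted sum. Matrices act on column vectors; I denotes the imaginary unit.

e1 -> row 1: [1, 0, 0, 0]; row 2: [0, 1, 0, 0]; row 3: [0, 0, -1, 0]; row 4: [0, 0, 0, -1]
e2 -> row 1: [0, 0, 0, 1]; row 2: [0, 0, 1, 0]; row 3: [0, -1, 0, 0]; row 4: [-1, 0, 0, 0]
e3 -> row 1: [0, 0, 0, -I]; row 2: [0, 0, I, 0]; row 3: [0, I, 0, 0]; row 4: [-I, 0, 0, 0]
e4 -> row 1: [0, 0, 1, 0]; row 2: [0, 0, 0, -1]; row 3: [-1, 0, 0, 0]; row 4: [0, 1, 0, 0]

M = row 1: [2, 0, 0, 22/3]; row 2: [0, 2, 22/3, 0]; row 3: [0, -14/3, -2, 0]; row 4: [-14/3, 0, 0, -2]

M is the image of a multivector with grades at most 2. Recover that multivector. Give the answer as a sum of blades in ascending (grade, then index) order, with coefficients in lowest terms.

Method: the blade images are trace-orthogonal — tr(rho(e_A) rho(e_B)^-1) = 4 if A = B and 0 otherwise — and rho(e_A)^-1 = (e_A)^2 * rho(e_A) with (e_A)^2 = +1 or -1, so the coefficient of e_A in the preimage is (e_A)^2 * tr(M rho(e_A))/4.
Nonzero projections over blades of grade <= 2: e1: (e1)^2 = +1, tr(M rho(e1)) = 8, coefficient 2; e2: (e2)^2 = -1, tr(M rho(e2)) = -24, coefficient 6; e12: (e12)^2 = +1, tr(M rho(e12)) = 16/3, coefficient 4/3. Every other blade of grade <= 2 projects to 0.
Answer: 2*e1 + 6*e2 + 4/3*e12


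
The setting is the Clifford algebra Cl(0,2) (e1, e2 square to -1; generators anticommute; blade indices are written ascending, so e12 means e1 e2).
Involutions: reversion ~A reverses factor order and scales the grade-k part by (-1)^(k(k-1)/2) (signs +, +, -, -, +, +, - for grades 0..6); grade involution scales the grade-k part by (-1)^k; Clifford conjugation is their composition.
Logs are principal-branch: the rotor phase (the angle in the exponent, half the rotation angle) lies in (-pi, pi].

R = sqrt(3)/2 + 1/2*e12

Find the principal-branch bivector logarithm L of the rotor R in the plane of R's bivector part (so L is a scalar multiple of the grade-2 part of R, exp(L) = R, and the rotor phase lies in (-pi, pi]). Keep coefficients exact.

The scalar part of R is sqrt(3)/2, which pins the rotor phase on the principal branch; dividing the bivector part by the sine of that phase recovers the unit plane, and L is the phase times that plane.
Concretely: cos(phase) = sqrt(3)/2 gives phase = ±pi/6, and since phase/sin(phase) is even the sign is immaterial: L = (phase/sin(phase)) * <R>_2 = (pi/3) * <R>_2.
Answer: pi/6*e12


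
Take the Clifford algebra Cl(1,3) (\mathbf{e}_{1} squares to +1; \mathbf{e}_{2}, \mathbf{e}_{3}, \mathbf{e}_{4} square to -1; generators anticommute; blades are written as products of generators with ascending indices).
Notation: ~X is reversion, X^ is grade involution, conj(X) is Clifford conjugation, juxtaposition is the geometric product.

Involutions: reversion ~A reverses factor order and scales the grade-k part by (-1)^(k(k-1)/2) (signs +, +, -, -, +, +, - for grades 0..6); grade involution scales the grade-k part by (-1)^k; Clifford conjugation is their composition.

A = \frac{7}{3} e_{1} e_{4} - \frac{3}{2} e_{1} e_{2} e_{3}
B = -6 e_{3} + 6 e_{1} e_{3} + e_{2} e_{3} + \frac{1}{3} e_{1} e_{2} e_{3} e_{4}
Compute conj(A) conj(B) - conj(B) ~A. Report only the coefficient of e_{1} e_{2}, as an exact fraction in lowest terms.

first term: -\frac{3}{2} e_{1} - 9 e_{2} + \frac{1}{2} e_{4} + 9 e_{1} e_{2} - \frac{7}{9} e_{2} e_{3} + 14 e_{3} e_{4} + 14 e_{1} e_{3} e_{4} + \frac{7}{3} e_{1} e_{2} e_{3} e_{4}
second term: \frac{3}{2} e_{1} + 9 e_{2} + \frac{1}{2} e_{4} - 9 e_{1} e_{2} - \frac{7}{9} e_{2} e_{3} - 14 e_{3} e_{4} + 14 e_{1} e_{3} e_{4} + \frac{7}{3} e_{1} e_{2} e_{3} e_{4}
Answer: 18


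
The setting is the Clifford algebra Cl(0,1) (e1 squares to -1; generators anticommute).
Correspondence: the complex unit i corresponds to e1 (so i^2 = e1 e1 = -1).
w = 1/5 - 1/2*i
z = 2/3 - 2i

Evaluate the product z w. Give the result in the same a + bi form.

In blades: z = 2/3 - 2*e1, w = 1/5 - 1/2*e1.
Distribute z over w term by term (generator squares from the signature, products reordered to ascending indices): (2/3)*w = 2/15 - 1/3*e1; (-2*e1)*w = -1 - 2/5*e1.
Sum: -13/15 - 11/15*e1; translating back through the correspondence:
Answer: -13/15 - 11/15*i


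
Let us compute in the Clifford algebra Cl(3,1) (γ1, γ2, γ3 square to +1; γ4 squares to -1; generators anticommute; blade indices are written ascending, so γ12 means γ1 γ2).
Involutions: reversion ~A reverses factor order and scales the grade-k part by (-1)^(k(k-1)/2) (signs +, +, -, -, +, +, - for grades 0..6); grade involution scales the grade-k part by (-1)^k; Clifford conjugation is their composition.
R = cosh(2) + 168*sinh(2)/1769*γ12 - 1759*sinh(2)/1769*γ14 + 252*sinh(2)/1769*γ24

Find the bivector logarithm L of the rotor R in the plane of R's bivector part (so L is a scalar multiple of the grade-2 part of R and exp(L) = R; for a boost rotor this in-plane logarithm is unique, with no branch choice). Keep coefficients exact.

The scalar part of R is cosh(2), which fixes the rapidity magnitude through cosh (cosh is even, so it cannot fix the sign — the bivector part carries that); dividing the bivector part by sinh of the rapidity gives the plane, and L = rapidity * plane, where the joint sign ambiguity of (rapidity, plane) cancels in the product.
Concretely: cosh(rapidity) = cosh(2) gives rapidity = ±2, and since rapidity/sinh(rapidity) is even the sign is immaterial: L = (rapidity/sinh(rapidity)) * <R>_2 = (2/sinh(2)) * <R>_2.
Answer: 336/1769*γ12 - 3518/1769*γ14 + 504/1769*γ24


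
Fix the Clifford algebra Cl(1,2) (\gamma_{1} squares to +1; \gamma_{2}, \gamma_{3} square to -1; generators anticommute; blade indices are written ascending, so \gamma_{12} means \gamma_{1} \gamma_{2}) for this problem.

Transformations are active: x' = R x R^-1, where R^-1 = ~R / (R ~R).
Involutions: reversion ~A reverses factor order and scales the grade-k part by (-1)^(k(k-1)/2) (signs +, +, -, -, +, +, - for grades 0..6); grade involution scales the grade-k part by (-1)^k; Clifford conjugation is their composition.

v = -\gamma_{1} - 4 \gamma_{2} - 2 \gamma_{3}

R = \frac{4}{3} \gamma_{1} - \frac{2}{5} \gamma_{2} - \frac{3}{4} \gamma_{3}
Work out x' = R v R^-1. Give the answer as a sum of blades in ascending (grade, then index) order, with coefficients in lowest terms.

~R = \frac{4}{3} \gamma_{1} - \frac{2}{5} \gamma_{2} - \frac{3}{4} \gamma_{3}, and R ~R = \frac{3799}{3600}, so R^-1 = ~R / (\frac{3799}{3600}).
R v = -\frac{133}{30} - \frac{86}{15} \gamma_{12} - \frac{41}{12} \gamma_{13} - \frac{11}{5} \gamma_{23}
Answer: -\frac{38761}{3799} \gamma_{1} + \frac{27964}{3799} \gamma_{2} + \frac{31538}{3799} \gamma_{3}


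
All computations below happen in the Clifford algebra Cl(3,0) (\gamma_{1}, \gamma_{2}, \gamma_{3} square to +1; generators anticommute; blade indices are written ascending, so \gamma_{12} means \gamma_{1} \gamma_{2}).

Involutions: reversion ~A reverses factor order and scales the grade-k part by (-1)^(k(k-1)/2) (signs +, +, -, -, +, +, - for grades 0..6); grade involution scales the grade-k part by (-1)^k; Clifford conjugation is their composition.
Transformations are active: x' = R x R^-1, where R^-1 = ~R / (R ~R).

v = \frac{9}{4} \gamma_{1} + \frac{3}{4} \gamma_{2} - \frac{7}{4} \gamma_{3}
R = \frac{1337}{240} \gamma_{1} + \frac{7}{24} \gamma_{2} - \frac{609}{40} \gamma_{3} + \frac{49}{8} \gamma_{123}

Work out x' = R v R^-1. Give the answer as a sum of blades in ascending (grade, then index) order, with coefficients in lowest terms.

~R = \frac{1337}{240} \gamma_{1} + \frac{7}{24} \gamma_{2} - \frac{609}{40} \gamma_{3} - \frac{49}{8} \gamma_{123}, and R ~R = \frac{3461017}{11520}, so R^-1 = ~R / (\frac{3461017}{11520}).
R v = \frac{12607}{320} - \frac{2303}{320} \gamma_{12} + \frac{19117}{960} \gamma_{13} + \frac{11851}{480} \gamma_{23}
Answer: \frac{8313}{38180} \gamma_{1} - \frac{11343}{7636} \gamma_{2} - \frac{96841}{38180} \gamma_{3}


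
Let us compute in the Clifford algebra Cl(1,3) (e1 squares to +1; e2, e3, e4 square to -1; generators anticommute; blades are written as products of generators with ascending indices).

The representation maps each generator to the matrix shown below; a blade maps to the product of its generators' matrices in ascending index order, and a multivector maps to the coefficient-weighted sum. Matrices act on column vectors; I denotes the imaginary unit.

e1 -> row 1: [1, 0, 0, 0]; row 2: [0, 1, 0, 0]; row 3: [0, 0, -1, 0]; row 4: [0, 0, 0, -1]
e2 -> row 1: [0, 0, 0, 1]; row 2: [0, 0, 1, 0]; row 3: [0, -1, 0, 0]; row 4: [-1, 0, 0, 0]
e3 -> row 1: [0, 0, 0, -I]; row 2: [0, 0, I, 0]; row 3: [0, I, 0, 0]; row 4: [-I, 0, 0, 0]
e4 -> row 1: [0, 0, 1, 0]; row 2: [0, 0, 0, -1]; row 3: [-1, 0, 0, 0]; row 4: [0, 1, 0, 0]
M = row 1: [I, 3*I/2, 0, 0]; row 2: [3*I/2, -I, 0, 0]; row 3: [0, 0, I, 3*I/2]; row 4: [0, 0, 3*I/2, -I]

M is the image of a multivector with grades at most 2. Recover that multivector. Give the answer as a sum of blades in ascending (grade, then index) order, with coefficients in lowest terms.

Method: the blade images are trace-orthogonal — tr(rho(e_A) rho(e_B)^-1) = 4 if A = B and 0 otherwise — and rho(e_A)^-1 = (e_A)^2 * rho(e_A) with (e_A)^2 = +1 or -1, so the coefficient of e_A in the preimage is (e_A)^2 * tr(M rho(e_A))/4.
Nonzero projections over blades of grade <= 2: e2 e3: (e2 e3)^2 = -1, tr(M rho(e2 e3)) = 4, coefficient -1; e3 e4: (e3 e4)^2 = -1, tr(M rho(e3 e4)) = 6, coefficient -3/2. Every other blade of grade <= 2 projects to 0.
Answer: -e2 e3 - 3/2*e3 e4


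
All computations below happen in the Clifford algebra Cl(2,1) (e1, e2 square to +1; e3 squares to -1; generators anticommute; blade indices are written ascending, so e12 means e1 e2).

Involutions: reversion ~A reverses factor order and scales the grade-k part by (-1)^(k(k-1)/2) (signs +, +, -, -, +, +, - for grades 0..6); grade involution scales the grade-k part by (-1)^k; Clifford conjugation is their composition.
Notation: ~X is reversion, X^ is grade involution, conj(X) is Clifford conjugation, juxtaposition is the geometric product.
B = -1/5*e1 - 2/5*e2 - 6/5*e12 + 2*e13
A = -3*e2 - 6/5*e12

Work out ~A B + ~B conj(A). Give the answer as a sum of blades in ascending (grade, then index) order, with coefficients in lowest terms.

first term: 66/25 - 102/25*e1 + 6/25*e2 - 3/5*e12 - 12/5*e23 + 6*e123
second term: -66/25 + 102/25*e1 - 6/25*e2 - 3/5*e12 - 12/5*e23 + 6*e123
Answer: -6/5*e12 - 24/5*e23 + 12*e123


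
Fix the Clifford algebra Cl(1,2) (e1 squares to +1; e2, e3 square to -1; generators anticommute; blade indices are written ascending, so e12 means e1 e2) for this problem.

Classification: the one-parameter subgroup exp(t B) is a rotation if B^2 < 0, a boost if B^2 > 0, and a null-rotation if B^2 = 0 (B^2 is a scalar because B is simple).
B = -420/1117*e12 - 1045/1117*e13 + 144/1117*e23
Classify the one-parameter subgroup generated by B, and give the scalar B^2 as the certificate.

B^2 term by term: the squares give (-420/1117)^2*(e12)^2 + (-1045/1117)^2*(e13)^2 + (144/1117)^2*(e23)^2 = 176400/1247689*(+1) + 1092025/1247689*(+1) + 20736/1247689*(-1) = 1 (each basis 2-blade squares to minus the product of its generators' squares); cross terms between blades sharing an index anticommute and cancel. So B^2 = 1.
Answer: boost, certificate B^2 = 1. One invariant decides it: the square 1 survives every conjugation, and its sign is exactly the classification.


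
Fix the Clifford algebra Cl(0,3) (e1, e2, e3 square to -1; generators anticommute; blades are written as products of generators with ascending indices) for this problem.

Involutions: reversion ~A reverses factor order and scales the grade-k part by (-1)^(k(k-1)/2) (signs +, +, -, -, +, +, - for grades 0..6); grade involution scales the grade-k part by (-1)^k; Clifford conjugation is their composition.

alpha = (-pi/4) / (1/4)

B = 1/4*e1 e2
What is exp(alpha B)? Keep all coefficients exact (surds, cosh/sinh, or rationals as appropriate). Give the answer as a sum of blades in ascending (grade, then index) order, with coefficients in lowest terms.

B^2 = (1/4)^2*(e1 e2)^2 = 1/16*(-1) = -1/16 (a basis 2-blade squares to minus the product of its generators' squares).
B^2 = -1/16 — a negative square means the series sums to a rotation: l = 1/4, alpha*l = -pi/4, so exp(alpha B) = cos(-pi/4) + (sin(-pi/4)/(1/4))*B = sqrt(2)/2 + (-2*sqrt(2))*B.
Answer: sqrt(2)/2 - sqrt(2)/2*e1 e2


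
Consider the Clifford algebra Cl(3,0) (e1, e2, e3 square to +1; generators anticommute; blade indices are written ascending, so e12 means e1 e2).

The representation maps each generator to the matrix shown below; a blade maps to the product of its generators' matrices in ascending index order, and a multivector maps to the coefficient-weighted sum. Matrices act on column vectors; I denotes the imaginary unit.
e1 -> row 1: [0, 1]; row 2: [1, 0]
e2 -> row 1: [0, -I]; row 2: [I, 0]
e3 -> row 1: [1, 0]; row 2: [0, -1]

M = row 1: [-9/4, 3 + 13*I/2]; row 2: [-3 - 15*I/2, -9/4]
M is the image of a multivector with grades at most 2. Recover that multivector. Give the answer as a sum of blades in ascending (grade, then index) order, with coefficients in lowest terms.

Method: 1, rho(e1), rho(e2), rho(e3) form a trace-orthogonal basis of the 2x2 complex matrices (tr(X Y) = 2 if X = Y, else 0), so M = m0*1 + m1*rho(e1) + m2*rho(e2) + m3*rho(e3) with m0 = tr(M)/2 = -9/4, m1 = tr(M rho(e1))/2 = -I/2, m2 = tr(M rho(e2))/2 = -7 + 3*I, m3 = tr(M rho(e3))/2 = 0.
Multiplying table entries, the bivector images are rho(e12) = I*rho(e3), rho(e13) = -I*rho(e2), rho(e23) = I*rho(e1); with real blade coefficients the real parts of m0..m3 are the coefficients of 1, e1, e2, e3 and the imaginary parts give the bivectors (e23: Im m1, e13: -Im m2, e12: Im m3).
Answer: -9/4 - 7*e2 - 3*e13 - 1/2*e23


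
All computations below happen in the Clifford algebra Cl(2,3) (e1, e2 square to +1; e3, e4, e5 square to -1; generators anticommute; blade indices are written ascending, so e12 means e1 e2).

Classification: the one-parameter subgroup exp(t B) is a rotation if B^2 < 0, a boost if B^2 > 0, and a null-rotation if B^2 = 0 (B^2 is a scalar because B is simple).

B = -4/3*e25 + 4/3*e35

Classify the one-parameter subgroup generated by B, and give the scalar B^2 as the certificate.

B^2 term by term: the squares give (-4/3)^2*(e25)^2 + (4/3)^2*(e35)^2 = 16/9*(+1) + 16/9*(-1) = 0 (each basis 2-blade squares to minus the product of its generators' squares); cross terms between blades sharing an index anticommute and cancel. So B^2 = 0.
Answer: null-rotation, certificate B^2 = 0. The class reads off the invariant scalar 0 directly.


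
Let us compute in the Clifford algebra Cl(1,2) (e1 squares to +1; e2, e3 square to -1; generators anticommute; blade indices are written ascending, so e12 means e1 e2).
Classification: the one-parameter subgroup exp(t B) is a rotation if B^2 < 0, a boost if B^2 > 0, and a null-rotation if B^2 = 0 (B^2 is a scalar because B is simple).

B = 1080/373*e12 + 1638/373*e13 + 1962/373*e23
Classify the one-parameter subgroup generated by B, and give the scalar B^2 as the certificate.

B^2 term by term: the squares give (1080/373)^2*(e12)^2 + (1638/373)^2*(e13)^2 + (1962/373)^2*(e23)^2 = 1166400/139129*(+1) + 2683044/139129*(+1) + 3849444/139129*(-1) = 0 (each basis 2-blade squares to minus the product of its generators' squares); cross terms between blades sharing an index anticommute and cancel. So B^2 = 0.
Answer: null-rotation, certificate B^2 = 0. The invariant at work: B^2 = 0 is unchanged by conjugation, hence its sign classifies the subgroup whatever basis B is written in.


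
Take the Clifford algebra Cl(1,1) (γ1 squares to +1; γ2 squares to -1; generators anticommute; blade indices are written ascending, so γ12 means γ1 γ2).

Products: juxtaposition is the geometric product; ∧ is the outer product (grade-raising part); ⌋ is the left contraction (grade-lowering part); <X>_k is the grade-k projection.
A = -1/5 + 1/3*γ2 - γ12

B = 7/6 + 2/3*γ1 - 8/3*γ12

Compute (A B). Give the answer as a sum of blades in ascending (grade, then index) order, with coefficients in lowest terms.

step 1: 73/30 - 46/45*γ1 + 19/18*γ2 - 77/90*γ12
Answer: 73/30 - 46/45*γ1 + 19/18*γ2 - 77/90*γ12


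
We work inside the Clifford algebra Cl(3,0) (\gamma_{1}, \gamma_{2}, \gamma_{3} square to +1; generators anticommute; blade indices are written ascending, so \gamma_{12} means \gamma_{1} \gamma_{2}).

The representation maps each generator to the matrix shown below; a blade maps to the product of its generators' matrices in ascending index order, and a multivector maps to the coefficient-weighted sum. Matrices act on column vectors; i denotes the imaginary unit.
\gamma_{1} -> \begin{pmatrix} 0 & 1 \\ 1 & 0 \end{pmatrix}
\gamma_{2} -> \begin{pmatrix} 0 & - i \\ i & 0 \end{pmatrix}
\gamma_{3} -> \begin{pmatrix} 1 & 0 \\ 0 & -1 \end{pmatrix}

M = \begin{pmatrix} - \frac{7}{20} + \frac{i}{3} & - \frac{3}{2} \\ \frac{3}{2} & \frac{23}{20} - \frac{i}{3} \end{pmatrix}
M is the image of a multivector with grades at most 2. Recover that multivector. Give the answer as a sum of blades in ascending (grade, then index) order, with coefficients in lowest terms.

Method: 1, rho(\gamma_{1}), rho(\gamma_{2}), rho(\gamma_{3}) form a trace-orthogonal basis of the 2x2 complex matrices (tr(X Y) = 2 if X = Y, else 0), so M = m0*1 + m1*rho(\gamma_{1}) + m2*rho(\gamma_{2}) + m3*rho(\gamma_{3}) with m0 = tr(M)/2 = \frac{2}{5}, m1 = tr(M rho(\gamma_{1}))/2 = 0, m2 = tr(M rho(\gamma_{2}))/2 = - \frac{3 i}{2}, m3 = tr(M rho(\gamma_{3}))/2 = - \frac{3}{4} + \frac{i}{3}.
Multiplying table entries, the bivector images are rho(\gamma_{12}) = i*rho(\gamma_{3}), rho(\gamma_{13}) = -i*rho(\gamma_{2}), rho(\gamma_{23}) = i*rho(\gamma_{1}); with real blade coefficients the real parts of m0..m3 are the coefficients of 1, \gamma_{1}, \gamma_{2}, \gamma_{3} and the imaginary parts give the bivectors (\gamma_{23}: Im m1, \gamma_{13}: -Im m2, \gamma_{12}: Im m3).
Answer: \frac{2}{5} - \frac{3}{4} \gamma_{3} + \frac{1}{3} \gamma_{12} + \frac{3}{2} \gamma_{13}


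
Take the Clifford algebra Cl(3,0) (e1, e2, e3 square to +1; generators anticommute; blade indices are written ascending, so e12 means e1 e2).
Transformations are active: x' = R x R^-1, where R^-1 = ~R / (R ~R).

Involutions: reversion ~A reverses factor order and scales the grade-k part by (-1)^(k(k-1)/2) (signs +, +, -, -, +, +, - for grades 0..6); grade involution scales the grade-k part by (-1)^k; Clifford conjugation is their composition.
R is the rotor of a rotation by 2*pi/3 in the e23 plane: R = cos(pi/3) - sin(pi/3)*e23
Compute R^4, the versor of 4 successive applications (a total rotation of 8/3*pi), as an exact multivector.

Half-angle bookkeeping: 4 applications in e23 add up to rotor phase 4*pi/3 = 4*pi/3, so R^4 = cos(4*pi/3) - sin(4*pi/3)*e23.
cos(4*pi/3) = -1/2 and sin(4*pi/3) = -sqrt(3)/2, so R^4 = -1/2 + sqrt(3)/2*e23. The net rotation is 2/3*pi (after discarding 1 full turn, each of which contributes a factor -1 to the rotor); the rotor keeps the half-angle phase exactly.
Answer: -1/2 + sqrt(3)/2*e23


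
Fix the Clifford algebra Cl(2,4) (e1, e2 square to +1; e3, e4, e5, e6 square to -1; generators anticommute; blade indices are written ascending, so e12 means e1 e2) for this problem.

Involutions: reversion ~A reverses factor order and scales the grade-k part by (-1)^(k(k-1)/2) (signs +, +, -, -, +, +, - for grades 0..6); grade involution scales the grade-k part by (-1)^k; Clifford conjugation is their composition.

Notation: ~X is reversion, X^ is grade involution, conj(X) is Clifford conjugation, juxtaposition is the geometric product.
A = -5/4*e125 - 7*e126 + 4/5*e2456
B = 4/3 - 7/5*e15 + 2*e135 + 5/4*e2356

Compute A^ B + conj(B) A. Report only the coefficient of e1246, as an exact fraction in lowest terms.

first term: 7/4*e2 + 5/2*e23 - e34 + 5/3*e125 + 28/3*e126 + 35/4*e135 - 25/16*e136 + 49/5*e256 - 28/25*e1246 + 14*e2356 + 16/15*e2456 - 8/5*e12346
second term: 7/4*e2 + 5/2*e23 + e34 - 5/3*e125 - 28/3*e126 - 35/4*e135 + 25/16*e136 - 49/5*e256 - 28/25*e1246 - 14*e2356 + 16/15*e2456 + 8/5*e12346
Answer: -56/25


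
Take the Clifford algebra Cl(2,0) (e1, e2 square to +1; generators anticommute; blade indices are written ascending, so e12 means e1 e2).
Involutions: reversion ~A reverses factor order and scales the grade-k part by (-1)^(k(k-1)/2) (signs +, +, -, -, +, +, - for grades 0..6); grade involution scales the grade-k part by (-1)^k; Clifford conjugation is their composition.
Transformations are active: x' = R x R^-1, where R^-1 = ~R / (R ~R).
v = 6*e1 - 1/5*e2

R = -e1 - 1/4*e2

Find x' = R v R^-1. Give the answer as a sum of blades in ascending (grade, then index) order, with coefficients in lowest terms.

~R = -e1 - 1/4*e2, and R ~R = 17/16, so R^-1 = ~R / (17/16).
R v = -119/20 + 17/10*e12
Answer: 26/5*e1 + 3*e2
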